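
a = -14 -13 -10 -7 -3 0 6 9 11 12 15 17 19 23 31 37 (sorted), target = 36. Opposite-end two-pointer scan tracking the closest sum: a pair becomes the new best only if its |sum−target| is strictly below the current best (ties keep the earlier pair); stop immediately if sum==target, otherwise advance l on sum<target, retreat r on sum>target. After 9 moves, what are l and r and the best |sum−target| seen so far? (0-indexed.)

l=7, r=13, best |Δ|=1

[0,15] -14+37=23 d=13 * → l++
[1,15] -13+37=24 d=12 * → l++
[2,15] -10+37=27 d=9 * → l++
[3,15] -7+37=30 d=6 * → l++
[4,15] -3+37=34 d=2 * → l++
[5,15] 0+37=37 d=1 * → r--
[5,14] 0+31=31 d=5 → l++
[6,14] 6+31=37 d=1 → r--
[6,13] 6+23=29 d=7 → l++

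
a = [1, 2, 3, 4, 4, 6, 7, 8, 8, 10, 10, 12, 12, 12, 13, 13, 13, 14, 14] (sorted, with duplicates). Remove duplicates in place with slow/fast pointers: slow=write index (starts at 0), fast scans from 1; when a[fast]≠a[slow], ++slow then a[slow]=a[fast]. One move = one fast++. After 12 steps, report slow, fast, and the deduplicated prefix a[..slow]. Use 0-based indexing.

slow=8, fast=13, prefix=[1, 2, 3, 4, 6, 7, 8, 10, 12]

(s=0,f=1) a[fast]=2≠a[slow]=1 write a[1]=2 → slow++,fast++
(s=1,f=2) a[fast]=3≠a[slow]=2 write a[2]=3 → slow++,fast++
(s=2,f=3) a[fast]=4≠a[slow]=3 write a[3]=4 → slow++,fast++
(s=3,f=4) a[fast]=4=a[slow] dup → fast++
(s=3,f=5) a[fast]=6≠a[slow]=4 write a[4]=6 → slow++,fast++
(s=4,f=6) a[fast]=7≠a[slow]=6 write a[5]=7 → slow++,fast++
(s=5,f=7) a[fast]=8≠a[slow]=7 write a[6]=8 → slow++,fast++
(s=6,f=8) a[fast]=8=a[slow] dup → fast++
(s=6,f=9) a[fast]=10≠a[slow]=8 write a[7]=10 → slow++,fast++
(s=7,f=10) a[fast]=10=a[slow] dup → fast++
(s=7,f=11) a[fast]=12≠a[slow]=10 write a[8]=12 → slow++,fast++
(s=8,f=12) a[fast]=12=a[slow] dup → fast++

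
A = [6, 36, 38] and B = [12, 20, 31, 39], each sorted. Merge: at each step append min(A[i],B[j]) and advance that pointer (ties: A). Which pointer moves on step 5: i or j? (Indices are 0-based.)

i

[i=0,j=0] A[i]=6<=B[j]=12 take 6 → i++
[i=1,j=0] A[i]=36>B[j]=12 take 12 → j++
[i=1,j=1] A[i]=36>B[j]=20 take 20 → j++
[i=1,j=2] A[i]=36>B[j]=31 take 31 → j++
[i=1,j=3] A[i]=36<=B[j]=39 take 36 → i++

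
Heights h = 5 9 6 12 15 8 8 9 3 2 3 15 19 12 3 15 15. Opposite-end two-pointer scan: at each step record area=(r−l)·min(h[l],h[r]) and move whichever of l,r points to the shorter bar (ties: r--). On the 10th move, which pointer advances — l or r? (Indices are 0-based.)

l

l=0 r=16: min(5,15)*16=80 best=80 *, l++
l=1 r=16: min(9,15)*15=135 best=135 *, l++
l=2 r=16: min(6,15)*14=84 best=135, l++
l=3 r=16: min(12,15)*13=156 best=156 *, l++
l=4 r=16: min(15,15)*12=180 best=180 *, r--
l=4 r=15: min(15,15)*11=165 best=180, r--
l=4 r=14: min(15,3)*10=30 best=180, r--
l=4 r=13: min(15,12)*9=108 best=180, r--
l=4 r=12: min(15,19)*8=120 best=180, l++
l=5 r=12: min(8,19)*7=56 best=180, l++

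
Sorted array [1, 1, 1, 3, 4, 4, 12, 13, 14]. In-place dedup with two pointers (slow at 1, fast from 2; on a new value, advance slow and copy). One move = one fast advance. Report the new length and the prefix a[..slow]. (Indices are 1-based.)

length 6; prefix = [1, 3, 4, 12, 13, 14]

(s=1,f=2) a[fast]=1=a[slow] dup → fast++
(s=1,f=3) a[fast]=1=a[slow] dup → fast++
(s=1,f=4) a[fast]=3≠a[slow]=1 write a[2]=3 → slow++,fast++
(s=2,f=5) a[fast]=4≠a[slow]=3 write a[3]=4 → slow++,fast++
(s=3,f=6) a[fast]=4=a[slow] dup → fast++
(s=3,f=7) a[fast]=12≠a[slow]=4 write a[4]=12 → slow++,fast++
(s=4,f=8) a[fast]=13≠a[slow]=12 write a[5]=13 → slow++,fast++
(s=5,f=9) a[fast]=14≠a[slow]=13 write a[6]=14 → slow++,fast++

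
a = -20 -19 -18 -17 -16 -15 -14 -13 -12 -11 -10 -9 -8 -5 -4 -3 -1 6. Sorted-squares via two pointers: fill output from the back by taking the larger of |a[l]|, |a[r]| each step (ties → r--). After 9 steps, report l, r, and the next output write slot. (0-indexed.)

l=0 r=17: |-20|>|6| out[17]=400, l++
l=1 r=17: |-19|>|6| out[16]=361, l++
l=2 r=17: |-18|>|6| out[15]=324, l++
l=3 r=17: |-17|>|6| out[14]=289, l++
l=4 r=17: |-16|>|6| out[13]=256, l++
l=5 r=17: |-15|>|6| out[12]=225, l++
l=6 r=17: |-14|>|6| out[11]=196, l++
l=7 r=17: |-13|>|6| out[10]=169, l++
l=8 r=17: |-12|>|6| out[9]=144, l++

l=9, r=17, next write slot=8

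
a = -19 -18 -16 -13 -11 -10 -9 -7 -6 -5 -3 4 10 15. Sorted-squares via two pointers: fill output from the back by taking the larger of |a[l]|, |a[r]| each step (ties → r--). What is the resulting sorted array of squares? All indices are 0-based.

[0,13] |-19|>|15| out[13]=361 → l++
[1,13] |-18|>|15| out[12]=324 → l++
[2,13] |-16|>|15| out[11]=256 → l++
[3,13] |-13|<=|15| out[10]=225 → r--
[3,12] |-13|>|10| out[9]=169 → l++
[4,12] |-11|>|10| out[8]=121 → l++
[5,12] |-10|<=|10| out[7]=100 → r--
[5,11] |-10|>|4| out[6]=100 → l++
[6,11] |-9|>|4| out[5]=81 → l++
[7,11] |-7|>|4| out[4]=49 → l++
[8,11] |-6|>|4| out[3]=36 → l++
[9,11] |-5|>|4| out[2]=25 → l++
[10,11] |-3|<=|4| out[1]=16 → r--
[10,10] |-3|<=|-3| out[0]=9 → r--

[9, 16, 25, 36, 49, 81, 100, 100, 121, 169, 225, 256, 324, 361]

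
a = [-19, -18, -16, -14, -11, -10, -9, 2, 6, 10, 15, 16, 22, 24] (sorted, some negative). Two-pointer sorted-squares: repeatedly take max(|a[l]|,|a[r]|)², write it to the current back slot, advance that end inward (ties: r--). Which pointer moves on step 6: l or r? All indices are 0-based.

l=0 r=13: |-19|<=|24| out[13]=576, r--
l=0 r=12: |-19|<=|22| out[12]=484, r--
l=0 r=11: |-19|>|16| out[11]=361, l++
l=1 r=11: |-18|>|16| out[10]=324, l++
l=2 r=11: |-16|<=|16| out[9]=256, r--
l=2 r=10: |-16|>|15| out[8]=256, l++

l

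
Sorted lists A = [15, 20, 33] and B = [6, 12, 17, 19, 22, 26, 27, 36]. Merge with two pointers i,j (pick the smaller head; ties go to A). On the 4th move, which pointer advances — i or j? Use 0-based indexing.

j

[i=0,j=0] A[i]=15>B[j]=6 take 6 → j++
[i=0,j=1] A[i]=15>B[j]=12 take 12 → j++
[i=0,j=2] A[i]=15<=B[j]=17 take 15 → i++
[i=1,j=2] A[i]=20>B[j]=17 take 17 → j++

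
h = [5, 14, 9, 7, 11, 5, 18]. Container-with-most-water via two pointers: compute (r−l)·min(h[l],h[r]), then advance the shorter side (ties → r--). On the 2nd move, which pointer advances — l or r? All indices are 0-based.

[0,6] min(5,18)*6=30 best=30 * → l++
[1,6] min(14,18)*5=70 best=70 * → l++

l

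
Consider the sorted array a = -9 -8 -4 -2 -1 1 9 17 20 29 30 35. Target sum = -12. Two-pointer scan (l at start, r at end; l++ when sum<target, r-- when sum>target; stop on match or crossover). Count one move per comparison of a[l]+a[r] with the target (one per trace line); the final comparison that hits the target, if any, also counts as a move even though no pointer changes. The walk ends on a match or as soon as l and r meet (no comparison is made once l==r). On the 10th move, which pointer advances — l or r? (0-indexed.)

l

[0,11] -9+35=26 >-12 → r--
[0,10] -9+30=21 >-12 → r--
[0,9] -9+29=20 >-12 → r--
[0,8] -9+20=11 >-12 → r--
[0,7] -9+17=8 >-12 → r--
[0,6] -9+9=0 >-12 → r--
[0,5] -9+1=-8 >-12 → r--
[0,4] -9+-1=-10 >-12 → r--
[0,3] -9+-2=-11 >-12 → r--
[0,2] -9+-4=-13 <-12 → l++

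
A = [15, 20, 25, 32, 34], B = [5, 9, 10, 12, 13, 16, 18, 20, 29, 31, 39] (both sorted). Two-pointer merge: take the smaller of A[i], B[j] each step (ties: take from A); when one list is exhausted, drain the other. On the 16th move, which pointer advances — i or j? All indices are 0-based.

i=0 j=0: A[i]=15>B[j]=5 take 5, j++
i=0 j=1: A[i]=15>B[j]=9 take 9, j++
i=0 j=2: A[i]=15>B[j]=10 take 10, j++
i=0 j=3: A[i]=15>B[j]=12 take 12, j++
i=0 j=4: A[i]=15>B[j]=13 take 13, j++
i=0 j=5: A[i]=15<=B[j]=16 take 15, i++
i=1 j=5: A[i]=20>B[j]=16 take 16, j++
i=1 j=6: A[i]=20>B[j]=18 take 18, j++
i=1 j=7: A[i]=20<=B[j]=20 take 20, i++
i=2 j=7: A[i]=25>B[j]=20 take 20, j++
i=2 j=8: A[i]=25<=B[j]=29 take 25, i++
i=3 j=8: A[i]=32>B[j]=29 take 29, j++
i=3 j=9: A[i]=32>B[j]=31 take 31, j++
i=3 j=10: A[i]=32<=B[j]=39 take 32, i++
i=4 j=10: A[i]=34<=B[j]=39 take 34, i++
i=5 j=10: A done, take B[j]=39, j++

j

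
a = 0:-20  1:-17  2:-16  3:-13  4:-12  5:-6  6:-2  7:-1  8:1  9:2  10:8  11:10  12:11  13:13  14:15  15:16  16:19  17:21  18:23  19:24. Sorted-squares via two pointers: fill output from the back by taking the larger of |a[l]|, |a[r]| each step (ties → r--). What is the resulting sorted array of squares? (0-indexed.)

[0,19] |-20|<=|24| out[19]=576 → r--
[0,18] |-20|<=|23| out[18]=529 → r--
[0,17] |-20|<=|21| out[17]=441 → r--
[0,16] |-20|>|19| out[16]=400 → l++
[1,16] |-17|<=|19| out[15]=361 → r--
[1,15] |-17|>|16| out[14]=289 → l++
[2,15] |-16|<=|16| out[13]=256 → r--
[2,14] |-16|>|15| out[12]=256 → l++
[3,14] |-13|<=|15| out[11]=225 → r--
[3,13] |-13|<=|13| out[10]=169 → r--
[3,12] |-13|>|11| out[9]=169 → l++
[4,12] |-12|>|11| out[8]=144 → l++
[5,12] |-6|<=|11| out[7]=121 → r--
[5,11] |-6|<=|10| out[6]=100 → r--
[5,10] |-6|<=|8| out[5]=64 → r--
[5,9] |-6|>|2| out[4]=36 → l++
[6,9] |-2|<=|2| out[3]=4 → r--
[6,8] |-2|>|1| out[2]=4 → l++
[7,8] |-1|<=|1| out[1]=1 → r--
[7,7] |-1|<=|-1| out[0]=1 → r--

[1, 1, 4, 4, 36, 64, 100, 121, 144, 169, 169, 225, 256, 256, 289, 361, 400, 441, 529, 576]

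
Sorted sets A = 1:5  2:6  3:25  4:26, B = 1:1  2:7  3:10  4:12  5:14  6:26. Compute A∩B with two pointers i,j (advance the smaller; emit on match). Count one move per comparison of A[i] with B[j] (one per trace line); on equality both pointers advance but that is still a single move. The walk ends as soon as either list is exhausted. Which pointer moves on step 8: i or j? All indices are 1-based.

i

i=1 j=1: 5>1, j++
i=1 j=2: 5<7, i++
i=2 j=2: 6<7, i++
i=3 j=2: 25>7, j++
i=3 j=3: 25>10, j++
i=3 j=4: 25>12, j++
i=3 j=5: 25>14, j++
i=3 j=6: 25<26, i++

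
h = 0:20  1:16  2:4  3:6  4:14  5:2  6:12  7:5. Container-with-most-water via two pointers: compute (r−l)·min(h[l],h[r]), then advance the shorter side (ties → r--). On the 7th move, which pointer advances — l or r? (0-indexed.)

l=0 r=7: min(20,5)*7=35 best=35 *, r--
l=0 r=6: min(20,12)*6=72 best=72 *, r--
l=0 r=5: min(20,2)*5=10 best=72, r--
l=0 r=4: min(20,14)*4=56 best=72, r--
l=0 r=3: min(20,6)*3=18 best=72, r--
l=0 r=2: min(20,4)*2=8 best=72, r--
l=0 r=1: min(20,16)*1=16 best=72, r--

r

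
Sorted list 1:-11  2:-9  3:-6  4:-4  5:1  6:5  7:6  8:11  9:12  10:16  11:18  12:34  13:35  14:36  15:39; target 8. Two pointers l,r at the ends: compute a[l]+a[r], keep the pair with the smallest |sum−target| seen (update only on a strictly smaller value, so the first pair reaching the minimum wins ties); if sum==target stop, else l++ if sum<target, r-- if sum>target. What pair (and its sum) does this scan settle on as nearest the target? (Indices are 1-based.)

[1,15] -11+39=28 d=20 * → r--
[1,14] -11+36=25 d=17 * → r--
[1,13] -11+35=24 d=16 * → r--
[1,12] -11+34=23 d=15 * → r--
[1,11] -11+18=7 d=1 * → l++
[2,11] -9+18=9 d=1 → r--
[2,10] -9+16=7 d=1 → l++
[3,10] -6+16=10 d=2 → r--
[3,9] -6+12=6 d=2 → l++
[4,9] -4+12=8 d=0 * → stop

pair (-4, 12) with sum 8 (|Δ|=0)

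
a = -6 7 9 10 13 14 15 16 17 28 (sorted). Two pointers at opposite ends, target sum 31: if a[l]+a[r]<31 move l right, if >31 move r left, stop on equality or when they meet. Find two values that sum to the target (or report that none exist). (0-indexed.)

(14, 17)

[0,9] -6+28=22 <31 → l++
[1,9] 7+28=35 >31 → r--
[1,8] 7+17=24 <31 → l++
[2,8] 9+17=26 <31 → l++
[3,8] 10+17=27 <31 → l++
[4,8] 13+17=30 <31 → l++
[5,8] 14+17=31 → found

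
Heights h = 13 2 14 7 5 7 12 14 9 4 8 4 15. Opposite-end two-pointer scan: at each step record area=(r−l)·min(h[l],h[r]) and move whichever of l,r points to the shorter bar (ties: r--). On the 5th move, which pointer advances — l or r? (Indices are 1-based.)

l

[1,13] min(13,15)*12=156 best=156 * → l++
[2,13] min(2,15)*11=22 best=156 → l++
[3,13] min(14,15)*10=140 best=156 → l++
[4,13] min(7,15)*9=63 best=156 → l++
[5,13] min(5,15)*8=40 best=156 → l++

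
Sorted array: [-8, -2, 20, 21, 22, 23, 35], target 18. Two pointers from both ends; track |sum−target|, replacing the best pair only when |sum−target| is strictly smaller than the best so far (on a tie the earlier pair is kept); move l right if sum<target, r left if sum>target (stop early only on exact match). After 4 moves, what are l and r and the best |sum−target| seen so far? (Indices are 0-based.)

[0,6] -8+35=27 d=9 * → r--
[0,5] -8+23=15 d=3 * → l++
[1,5] -2+23=21 d=3 → r--
[1,4] -2+22=20 d=2 * → r--

l=1, r=3, best |Δ|=2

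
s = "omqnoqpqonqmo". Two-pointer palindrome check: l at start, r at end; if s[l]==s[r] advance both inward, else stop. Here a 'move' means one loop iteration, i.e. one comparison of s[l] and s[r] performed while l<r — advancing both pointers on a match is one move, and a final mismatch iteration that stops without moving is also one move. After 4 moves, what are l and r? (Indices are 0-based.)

l=4, r=8

[0,12] 'o'=='o' → l++,r--
[1,11] 'm'=='m' → l++,r--
[2,10] 'q'=='q' → l++,r--
[3,9] 'n'=='n' → l++,r--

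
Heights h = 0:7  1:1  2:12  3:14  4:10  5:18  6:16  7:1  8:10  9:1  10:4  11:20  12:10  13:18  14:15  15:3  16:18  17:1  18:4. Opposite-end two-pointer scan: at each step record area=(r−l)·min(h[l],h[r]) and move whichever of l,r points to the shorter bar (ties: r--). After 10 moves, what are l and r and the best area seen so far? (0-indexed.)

l=5, r=13, best area=198

[0,18] min(7,4)*18=72 best=72 * → r--
[0,17] min(7,1)*17=17 best=72 → r--
[0,16] min(7,18)*16=112 best=112 * → l++
[1,16] min(1,18)*15=15 best=112 → l++
[2,16] min(12,18)*14=168 best=168 * → l++
[3,16] min(14,18)*13=182 best=182 * → l++
[4,16] min(10,18)*12=120 best=182 → l++
[5,16] min(18,18)*11=198 best=198 * → r--
[5,15] min(18,3)*10=30 best=198 → r--
[5,14] min(18,15)*9=135 best=198 → r--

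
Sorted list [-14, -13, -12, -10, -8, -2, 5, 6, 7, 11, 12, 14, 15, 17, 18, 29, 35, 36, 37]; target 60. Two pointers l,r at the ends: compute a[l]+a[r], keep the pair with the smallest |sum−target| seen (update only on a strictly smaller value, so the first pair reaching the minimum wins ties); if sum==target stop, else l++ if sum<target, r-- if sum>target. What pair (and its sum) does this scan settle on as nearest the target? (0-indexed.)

l=0 r=18: -14+37=23 d=37 *, l++
l=1 r=18: -13+37=24 d=36 *, l++
l=2 r=18: -12+37=25 d=35 *, l++
l=3 r=18: -10+37=27 d=33 *, l++
l=4 r=18: -8+37=29 d=31 *, l++
l=5 r=18: -2+37=35 d=25 *, l++
l=6 r=18: 5+37=42 d=18 *, l++
l=7 r=18: 6+37=43 d=17 *, l++
l=8 r=18: 7+37=44 d=16 *, l++
l=9 r=18: 11+37=48 d=12 *, l++
l=10 r=18: 12+37=49 d=11 *, l++
l=11 r=18: 14+37=51 d=9 *, l++
l=12 r=18: 15+37=52 d=8 *, l++
l=13 r=18: 17+37=54 d=6 *, l++
l=14 r=18: 18+37=55 d=5 *, l++
l=15 r=18: 29+37=66 d=6, r--
l=15 r=17: 29+36=65 d=5, r--
l=15 r=16: 29+35=64 d=4 *, r--

pair (29, 35) with sum 64 (|Δ|=4)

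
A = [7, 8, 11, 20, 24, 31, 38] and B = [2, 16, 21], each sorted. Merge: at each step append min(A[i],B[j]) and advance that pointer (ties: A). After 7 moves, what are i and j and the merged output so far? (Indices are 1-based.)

[i=1,j=1] A[i]=7>B[j]=2 take 2 → j++
[i=1,j=2] A[i]=7<=B[j]=16 take 7 → i++
[i=2,j=2] A[i]=8<=B[j]=16 take 8 → i++
[i=3,j=2] A[i]=11<=B[j]=16 take 11 → i++
[i=4,j=2] A[i]=20>B[j]=16 take 16 → j++
[i=4,j=3] A[i]=20<=B[j]=21 take 20 → i++
[i=5,j=3] A[i]=24>B[j]=21 take 21 → j++

i=5, j=4, merged so far=[2, 7, 8, 11, 16, 20, 21]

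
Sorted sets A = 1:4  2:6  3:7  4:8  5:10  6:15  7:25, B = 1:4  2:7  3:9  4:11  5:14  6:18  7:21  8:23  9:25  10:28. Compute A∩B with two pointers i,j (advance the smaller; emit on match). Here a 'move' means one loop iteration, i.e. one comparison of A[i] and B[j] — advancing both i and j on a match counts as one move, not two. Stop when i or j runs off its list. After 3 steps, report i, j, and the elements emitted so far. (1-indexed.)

i=4, j=3, emitted=[4, 7]

[i=1,j=1] 4==4 emit → i++,j++
[i=2,j=2] 6<7 → i++
[i=3,j=2] 7==7 emit → i++,j++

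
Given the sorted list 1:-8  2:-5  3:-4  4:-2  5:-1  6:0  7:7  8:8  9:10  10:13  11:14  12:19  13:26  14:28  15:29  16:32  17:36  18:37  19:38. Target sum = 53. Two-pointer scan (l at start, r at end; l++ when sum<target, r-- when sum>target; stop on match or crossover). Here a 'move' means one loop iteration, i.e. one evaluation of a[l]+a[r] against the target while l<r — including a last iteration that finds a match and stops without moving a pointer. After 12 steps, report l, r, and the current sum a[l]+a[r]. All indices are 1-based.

l=12, r=18, sum=56

[1,19] -8+38=30 <53 → l++
[2,19] -5+38=33 <53 → l++
[3,19] -4+38=34 <53 → l++
[4,19] -2+38=36 <53 → l++
[5,19] -1+38=37 <53 → l++
[6,19] 0+38=38 <53 → l++
[7,19] 7+38=45 <53 → l++
[8,19] 8+38=46 <53 → l++
[9,19] 10+38=48 <53 → l++
[10,19] 13+38=51 <53 → l++
[11,19] 14+38=52 <53 → l++
[12,19] 19+38=57 >53 → r--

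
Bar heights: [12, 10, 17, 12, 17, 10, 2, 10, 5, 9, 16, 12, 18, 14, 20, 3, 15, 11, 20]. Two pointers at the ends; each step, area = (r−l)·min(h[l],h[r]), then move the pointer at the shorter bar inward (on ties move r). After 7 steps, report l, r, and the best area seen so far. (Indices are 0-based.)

l=7, r=18, best area=272

l=0 r=18: min(12,20)*18=216 best=216 *, l++
l=1 r=18: min(10,20)*17=170 best=216, l++
l=2 r=18: min(17,20)*16=272 best=272 *, l++
l=3 r=18: min(12,20)*15=180 best=272, l++
l=4 r=18: min(17,20)*14=238 best=272, l++
l=5 r=18: min(10,20)*13=130 best=272, l++
l=6 r=18: min(2,20)*12=24 best=272, l++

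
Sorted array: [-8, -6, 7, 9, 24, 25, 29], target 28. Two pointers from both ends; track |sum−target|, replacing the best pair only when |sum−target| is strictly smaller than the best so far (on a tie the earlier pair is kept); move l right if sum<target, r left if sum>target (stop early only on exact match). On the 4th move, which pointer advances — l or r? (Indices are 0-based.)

r

[0,6] -8+29=21 d=7 * → l++
[1,6] -6+29=23 d=5 * → l++
[2,6] 7+29=36 d=8 → r--
[2,5] 7+25=32 d=4 * → r--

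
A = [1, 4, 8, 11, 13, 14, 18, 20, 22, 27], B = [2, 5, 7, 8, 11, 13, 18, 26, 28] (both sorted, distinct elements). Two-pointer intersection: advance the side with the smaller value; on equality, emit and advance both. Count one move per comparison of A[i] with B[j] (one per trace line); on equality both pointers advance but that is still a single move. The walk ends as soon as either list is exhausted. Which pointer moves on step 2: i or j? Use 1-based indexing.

j

i=1 j=1: 1<2, i++
i=2 j=1: 4>2, j++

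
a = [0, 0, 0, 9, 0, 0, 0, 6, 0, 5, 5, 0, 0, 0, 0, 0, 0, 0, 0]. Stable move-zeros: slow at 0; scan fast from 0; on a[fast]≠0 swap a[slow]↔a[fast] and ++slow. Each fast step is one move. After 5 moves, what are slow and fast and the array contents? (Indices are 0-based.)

slow=0 fast=0: a[fast]=0, fast++
slow=0 fast=1: a[fast]=0, fast++
slow=0 fast=2: a[fast]=0, fast++
slow=0 fast=3: a[fast]=9≠0 swap→a[0]=9, slow++,fast++
slow=1 fast=4: a[fast]=0, fast++

slow=1, fast=5, a=[9, 0, 0, 0, 0, 0, 0, 6, 0, 5, 5, 0, 0, 0, 0, 0, 0, 0, 0]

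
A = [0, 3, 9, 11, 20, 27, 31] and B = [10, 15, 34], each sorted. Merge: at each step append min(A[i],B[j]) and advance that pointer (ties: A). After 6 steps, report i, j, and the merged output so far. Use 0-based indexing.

i=4, j=2, merged so far=[0, 3, 9, 10, 11, 15]

[i=0,j=0] A[i]=0<=B[j]=10 take 0 → i++
[i=1,j=0] A[i]=3<=B[j]=10 take 3 → i++
[i=2,j=0] A[i]=9<=B[j]=10 take 9 → i++
[i=3,j=0] A[i]=11>B[j]=10 take 10 → j++
[i=3,j=1] A[i]=11<=B[j]=15 take 11 → i++
[i=4,j=1] A[i]=20>B[j]=15 take 15 → j++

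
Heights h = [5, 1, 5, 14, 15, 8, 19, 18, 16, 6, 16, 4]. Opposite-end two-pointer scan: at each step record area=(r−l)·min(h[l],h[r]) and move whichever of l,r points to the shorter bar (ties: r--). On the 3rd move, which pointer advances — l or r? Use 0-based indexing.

[0,11] min(5,4)*11=44 best=44 * → r--
[0,10] min(5,16)*10=50 best=50 * → l++
[1,10] min(1,16)*9=9 best=50 → l++

l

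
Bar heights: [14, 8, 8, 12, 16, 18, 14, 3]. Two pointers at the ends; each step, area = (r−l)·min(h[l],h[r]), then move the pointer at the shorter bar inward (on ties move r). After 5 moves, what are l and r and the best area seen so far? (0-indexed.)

l=0 r=7: min(14,3)*7=21 best=21 *, r--
l=0 r=6: min(14,14)*6=84 best=84 *, r--
l=0 r=5: min(14,18)*5=70 best=84, l++
l=1 r=5: min(8,18)*4=32 best=84, l++
l=2 r=5: min(8,18)*3=24 best=84, l++

l=3, r=5, best area=84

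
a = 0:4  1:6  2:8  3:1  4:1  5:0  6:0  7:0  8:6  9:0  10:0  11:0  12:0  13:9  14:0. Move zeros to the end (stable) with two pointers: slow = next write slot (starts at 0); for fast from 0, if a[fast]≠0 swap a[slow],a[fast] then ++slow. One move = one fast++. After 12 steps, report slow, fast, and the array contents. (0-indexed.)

slow=6, fast=12, a=[4, 6, 8, 1, 1, 6, 0, 0, 0, 0, 0, 0, 0, 9, 0]

slow=0 fast=0: a[fast]=4≠0 swap→a[0]=4, slow++,fast++
slow=1 fast=1: a[fast]=6≠0 swap→a[1]=6, slow++,fast++
slow=2 fast=2: a[fast]=8≠0 swap→a[2]=8, slow++,fast++
slow=3 fast=3: a[fast]=1≠0 swap→a[3]=1, slow++,fast++
slow=4 fast=4: a[fast]=1≠0 swap→a[4]=1, slow++,fast++
slow=5 fast=5: a[fast]=0, fast++
slow=5 fast=6: a[fast]=0, fast++
slow=5 fast=7: a[fast]=0, fast++
slow=5 fast=8: a[fast]=6≠0 swap→a[5]=6, slow++,fast++
slow=6 fast=9: a[fast]=0, fast++
slow=6 fast=10: a[fast]=0, fast++
slow=6 fast=11: a[fast]=0, fast++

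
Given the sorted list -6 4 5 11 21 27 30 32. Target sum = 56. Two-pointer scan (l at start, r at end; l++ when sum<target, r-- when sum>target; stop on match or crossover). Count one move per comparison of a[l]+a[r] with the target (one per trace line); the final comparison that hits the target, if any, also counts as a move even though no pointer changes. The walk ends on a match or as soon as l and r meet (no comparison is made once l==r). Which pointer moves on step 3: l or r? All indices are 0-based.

l=0 r=7: -6+32=26 <56, l++
l=1 r=7: 4+32=36 <56, l++
l=2 r=7: 5+32=37 <56, l++

l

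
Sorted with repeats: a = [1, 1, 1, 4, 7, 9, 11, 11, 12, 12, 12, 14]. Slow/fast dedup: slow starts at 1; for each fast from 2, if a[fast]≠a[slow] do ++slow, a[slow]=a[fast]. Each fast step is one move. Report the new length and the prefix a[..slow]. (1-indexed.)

slow=1 fast=2: a[fast]=1=a[slow] dup, fast++
slow=1 fast=3: a[fast]=1=a[slow] dup, fast++
slow=1 fast=4: a[fast]=4≠a[slow]=1 write a[2]=4, slow++,fast++
slow=2 fast=5: a[fast]=7≠a[slow]=4 write a[3]=7, slow++,fast++
slow=3 fast=6: a[fast]=9≠a[slow]=7 write a[4]=9, slow++,fast++
slow=4 fast=7: a[fast]=11≠a[slow]=9 write a[5]=11, slow++,fast++
slow=5 fast=8: a[fast]=11=a[slow] dup, fast++
slow=5 fast=9: a[fast]=12≠a[slow]=11 write a[6]=12, slow++,fast++
slow=6 fast=10: a[fast]=12=a[slow] dup, fast++
slow=6 fast=11: a[fast]=12=a[slow] dup, fast++
slow=6 fast=12: a[fast]=14≠a[slow]=12 write a[7]=14, slow++,fast++

length 7; prefix = [1, 4, 7, 9, 11, 12, 14]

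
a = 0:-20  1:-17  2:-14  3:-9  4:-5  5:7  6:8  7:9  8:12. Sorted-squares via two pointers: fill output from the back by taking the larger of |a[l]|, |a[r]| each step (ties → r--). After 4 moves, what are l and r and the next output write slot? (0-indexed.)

l=3, r=7, next write slot=4

[0,8] |-20|>|12| out[8]=400 → l++
[1,8] |-17|>|12| out[7]=289 → l++
[2,8] |-14|>|12| out[6]=196 → l++
[3,8] |-9|<=|12| out[5]=144 → r--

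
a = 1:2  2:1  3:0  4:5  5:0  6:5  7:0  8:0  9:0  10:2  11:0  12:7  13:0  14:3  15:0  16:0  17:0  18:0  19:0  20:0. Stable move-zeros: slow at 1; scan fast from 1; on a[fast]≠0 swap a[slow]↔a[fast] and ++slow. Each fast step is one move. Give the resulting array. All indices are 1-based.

[2, 1, 5, 5, 2, 7, 3, 0, 0, 0, 0, 0, 0, 0, 0, 0, 0, 0, 0, 0]

slow=1 fast=1: a[fast]=2≠0 swap→a[1]=2, slow++,fast++
slow=2 fast=2: a[fast]=1≠0 swap→a[2]=1, slow++,fast++
slow=3 fast=3: a[fast]=0, fast++
slow=3 fast=4: a[fast]=5≠0 swap→a[3]=5, slow++,fast++
slow=4 fast=5: a[fast]=0, fast++
slow=4 fast=6: a[fast]=5≠0 swap→a[4]=5, slow++,fast++
slow=5 fast=7: a[fast]=0, fast++
slow=5 fast=8: a[fast]=0, fast++
slow=5 fast=9: a[fast]=0, fast++
slow=5 fast=10: a[fast]=2≠0 swap→a[5]=2, slow++,fast++
slow=6 fast=11: a[fast]=0, fast++
slow=6 fast=12: a[fast]=7≠0 swap→a[6]=7, slow++,fast++
slow=7 fast=13: a[fast]=0, fast++
slow=7 fast=14: a[fast]=3≠0 swap→a[7]=3, slow++,fast++
slow=8 fast=15: a[fast]=0, fast++
slow=8 fast=16: a[fast]=0, fast++
slow=8 fast=17: a[fast]=0, fast++
slow=8 fast=18: a[fast]=0, fast++
slow=8 fast=19: a[fast]=0, fast++
slow=8 fast=20: a[fast]=0, fast++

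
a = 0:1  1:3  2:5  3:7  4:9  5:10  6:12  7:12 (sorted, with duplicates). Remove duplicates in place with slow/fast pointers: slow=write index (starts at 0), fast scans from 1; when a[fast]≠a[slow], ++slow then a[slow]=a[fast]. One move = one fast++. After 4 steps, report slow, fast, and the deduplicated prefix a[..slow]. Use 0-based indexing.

slow=4, fast=5, prefix=[1, 3, 5, 7, 9]

(s=0,f=1) a[fast]=3≠a[slow]=1 write a[1]=3 → slow++,fast++
(s=1,f=2) a[fast]=5≠a[slow]=3 write a[2]=5 → slow++,fast++
(s=2,f=3) a[fast]=7≠a[slow]=5 write a[3]=7 → slow++,fast++
(s=3,f=4) a[fast]=9≠a[slow]=7 write a[4]=9 → slow++,fast++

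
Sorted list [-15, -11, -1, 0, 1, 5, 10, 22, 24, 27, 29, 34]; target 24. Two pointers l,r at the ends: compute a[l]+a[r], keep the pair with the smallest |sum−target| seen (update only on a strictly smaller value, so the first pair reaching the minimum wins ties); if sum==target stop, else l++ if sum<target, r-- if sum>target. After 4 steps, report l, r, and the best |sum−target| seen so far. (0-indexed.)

l=0 r=11: -15+34=19 d=5 *, l++
l=1 r=11: -11+34=23 d=1 *, l++
l=2 r=11: -1+34=33 d=9, r--
l=2 r=10: -1+29=28 d=4, r--

l=2, r=9, best |Δ|=1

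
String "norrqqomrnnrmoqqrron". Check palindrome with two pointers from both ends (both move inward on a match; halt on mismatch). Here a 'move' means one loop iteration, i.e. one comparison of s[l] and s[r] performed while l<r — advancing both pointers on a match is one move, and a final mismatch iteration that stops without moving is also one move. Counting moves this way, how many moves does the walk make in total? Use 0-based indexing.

l=0 r=19: 'n'=='n', l++,r--
l=1 r=18: 'o'=='o', l++,r--
l=2 r=17: 'r'=='r', l++,r--
l=3 r=16: 'r'=='r', l++,r--
l=4 r=15: 'q'=='q', l++,r--
l=5 r=14: 'q'=='q', l++,r--
l=6 r=13: 'o'=='o', l++,r--
l=7 r=12: 'm'=='m', l++,r--
l=8 r=11: 'r'=='r', l++,r--
l=9 r=10: 'n'=='n', l++,r--

10 moves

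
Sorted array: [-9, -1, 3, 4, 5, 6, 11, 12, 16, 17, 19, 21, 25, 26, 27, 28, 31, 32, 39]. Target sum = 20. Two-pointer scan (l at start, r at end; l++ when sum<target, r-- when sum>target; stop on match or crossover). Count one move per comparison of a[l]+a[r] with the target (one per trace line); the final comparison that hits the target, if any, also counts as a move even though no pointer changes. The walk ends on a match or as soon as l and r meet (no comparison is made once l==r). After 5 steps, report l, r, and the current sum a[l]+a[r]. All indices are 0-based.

[0,18] -9+39=30 >20 → r--
[0,17] -9+32=23 >20 → r--
[0,16] -9+31=22 >20 → r--
[0,15] -9+28=19 <20 → l++
[1,15] -1+28=27 >20 → r--

l=1, r=14, sum=26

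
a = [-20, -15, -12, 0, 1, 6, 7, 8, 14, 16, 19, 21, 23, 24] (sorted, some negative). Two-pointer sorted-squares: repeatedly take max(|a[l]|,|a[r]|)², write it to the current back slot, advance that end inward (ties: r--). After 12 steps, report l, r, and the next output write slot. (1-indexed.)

l=4, r=5, next write slot=2

[1,14] |-20|<=|24| out[14]=576 → r--
[1,13] |-20|<=|23| out[13]=529 → r--
[1,12] |-20|<=|21| out[12]=441 → r--
[1,11] |-20|>|19| out[11]=400 → l++
[2,11] |-15|<=|19| out[10]=361 → r--
[2,10] |-15|<=|16| out[9]=256 → r--
[2,9] |-15|>|14| out[8]=225 → l++
[3,9] |-12|<=|14| out[7]=196 → r--
[3,8] |-12|>|8| out[6]=144 → l++
[4,8] |0|<=|8| out[5]=64 → r--
[4,7] |0|<=|7| out[4]=49 → r--
[4,6] |0|<=|6| out[3]=36 → r--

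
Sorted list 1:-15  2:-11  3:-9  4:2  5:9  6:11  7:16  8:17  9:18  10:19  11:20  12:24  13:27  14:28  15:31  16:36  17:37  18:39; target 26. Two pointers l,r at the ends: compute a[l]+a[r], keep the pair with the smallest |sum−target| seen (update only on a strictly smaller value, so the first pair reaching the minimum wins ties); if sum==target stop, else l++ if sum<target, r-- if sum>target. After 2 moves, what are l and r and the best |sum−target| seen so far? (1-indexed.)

l=2, r=17, best |Δ|=2

[1,18] -15+39=24 d=2 * → l++
[2,18] -11+39=28 d=2 → r--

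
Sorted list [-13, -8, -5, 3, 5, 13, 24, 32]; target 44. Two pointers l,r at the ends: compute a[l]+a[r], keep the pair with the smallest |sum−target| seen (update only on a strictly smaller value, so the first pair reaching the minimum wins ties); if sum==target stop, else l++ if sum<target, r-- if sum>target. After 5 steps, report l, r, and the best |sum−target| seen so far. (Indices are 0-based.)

l=0 r=7: -13+32=19 d=25 *, l++
l=1 r=7: -8+32=24 d=20 *, l++
l=2 r=7: -5+32=27 d=17 *, l++
l=3 r=7: 3+32=35 d=9 *, l++
l=4 r=7: 5+32=37 d=7 *, l++

l=5, r=7, best |Δ|=7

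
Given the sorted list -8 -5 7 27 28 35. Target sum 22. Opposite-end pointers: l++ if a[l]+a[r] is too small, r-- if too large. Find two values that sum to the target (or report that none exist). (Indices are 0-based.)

(-5, 27)

l=0 r=5: -8+35=27 >22, r--
l=0 r=4: -8+28=20 <22, l++
l=1 r=4: -5+28=23 >22, r--
l=1 r=3: -5+27=22, found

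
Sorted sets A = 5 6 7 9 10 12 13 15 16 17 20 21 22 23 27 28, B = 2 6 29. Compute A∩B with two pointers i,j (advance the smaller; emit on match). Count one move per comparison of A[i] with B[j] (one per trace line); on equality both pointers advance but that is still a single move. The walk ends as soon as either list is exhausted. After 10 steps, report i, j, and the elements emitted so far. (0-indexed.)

i=9, j=2, emitted=[6]

i=0 j=0: 5>2, j++
i=0 j=1: 5<6, i++
i=1 j=1: 6==6 emit, i++,j++
i=2 j=2: 7<29, i++
i=3 j=2: 9<29, i++
i=4 j=2: 10<29, i++
i=5 j=2: 12<29, i++
i=6 j=2: 13<29, i++
i=7 j=2: 15<29, i++
i=8 j=2: 16<29, i++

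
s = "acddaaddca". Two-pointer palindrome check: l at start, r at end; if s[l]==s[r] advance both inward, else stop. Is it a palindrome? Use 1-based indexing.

palindrome

l=1 r=10: 'a'=='a', l++,r--
l=2 r=9: 'c'=='c', l++,r--
l=3 r=8: 'd'=='d', l++,r--
l=4 r=7: 'd'=='d', l++,r--
l=5 r=6: 'a'=='a', l++,r--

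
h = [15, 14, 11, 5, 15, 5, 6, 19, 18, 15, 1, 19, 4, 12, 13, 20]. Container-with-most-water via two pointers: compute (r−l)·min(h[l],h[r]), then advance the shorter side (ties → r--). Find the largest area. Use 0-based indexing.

max area = 225

[0,15] min(15,20)*15=225 best=225 * → l++
[1,15] min(14,20)*14=196 best=225 → l++
[2,15] min(11,20)*13=143 best=225 → l++
[3,15] min(5,20)*12=60 best=225 → l++
[4,15] min(15,20)*11=165 best=225 → l++
[5,15] min(5,20)*10=50 best=225 → l++
[6,15] min(6,20)*9=54 best=225 → l++
[7,15] min(19,20)*8=152 best=225 → l++
[8,15] min(18,20)*7=126 best=225 → l++
[9,15] min(15,20)*6=90 best=225 → l++
[10,15] min(1,20)*5=5 best=225 → l++
[11,15] min(19,20)*4=76 best=225 → l++
[12,15] min(4,20)*3=12 best=225 → l++
[13,15] min(12,20)*2=24 best=225 → l++
[14,15] min(13,20)*1=13 best=225 → l++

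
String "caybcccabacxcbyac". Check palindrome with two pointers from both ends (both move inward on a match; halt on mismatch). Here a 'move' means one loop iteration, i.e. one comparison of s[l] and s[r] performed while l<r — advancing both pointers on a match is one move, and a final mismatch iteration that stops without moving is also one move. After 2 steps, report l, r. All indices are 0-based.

l=2, r=14

[0,16] 'c'=='c' → l++,r--
[1,15] 'a'=='a' → l++,r--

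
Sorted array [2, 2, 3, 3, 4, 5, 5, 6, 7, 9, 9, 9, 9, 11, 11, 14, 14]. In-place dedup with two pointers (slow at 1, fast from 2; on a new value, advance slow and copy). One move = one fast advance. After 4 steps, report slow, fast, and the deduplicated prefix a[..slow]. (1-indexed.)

slow=3, fast=6, prefix=[2, 3, 4]

slow=1 fast=2: a[fast]=2=a[slow] dup, fast++
slow=1 fast=3: a[fast]=3≠a[slow]=2 write a[2]=3, slow++,fast++
slow=2 fast=4: a[fast]=3=a[slow] dup, fast++
slow=2 fast=5: a[fast]=4≠a[slow]=3 write a[3]=4, slow++,fast++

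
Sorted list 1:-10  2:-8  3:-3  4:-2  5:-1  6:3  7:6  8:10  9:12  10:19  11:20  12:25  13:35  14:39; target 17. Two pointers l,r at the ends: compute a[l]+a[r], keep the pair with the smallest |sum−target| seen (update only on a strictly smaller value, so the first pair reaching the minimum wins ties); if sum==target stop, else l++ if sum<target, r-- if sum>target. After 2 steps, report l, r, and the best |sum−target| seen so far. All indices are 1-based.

l=1 r=14: -10+39=29 d=12 *, r--
l=1 r=13: -10+35=25 d=8 *, r--

l=1, r=12, best |Δ|=8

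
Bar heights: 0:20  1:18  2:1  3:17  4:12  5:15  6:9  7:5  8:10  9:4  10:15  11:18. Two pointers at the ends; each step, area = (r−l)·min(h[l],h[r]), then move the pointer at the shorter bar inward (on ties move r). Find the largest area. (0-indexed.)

max area = 198

l=0 r=11: min(20,18)*11=198 best=198 *, r--
l=0 r=10: min(20,15)*10=150 best=198, r--
l=0 r=9: min(20,4)*9=36 best=198, r--
l=0 r=8: min(20,10)*8=80 best=198, r--
l=0 r=7: min(20,5)*7=35 best=198, r--
l=0 r=6: min(20,9)*6=54 best=198, r--
l=0 r=5: min(20,15)*5=75 best=198, r--
l=0 r=4: min(20,12)*4=48 best=198, r--
l=0 r=3: min(20,17)*3=51 best=198, r--
l=0 r=2: min(20,1)*2=2 best=198, r--
l=0 r=1: min(20,18)*1=18 best=198, r--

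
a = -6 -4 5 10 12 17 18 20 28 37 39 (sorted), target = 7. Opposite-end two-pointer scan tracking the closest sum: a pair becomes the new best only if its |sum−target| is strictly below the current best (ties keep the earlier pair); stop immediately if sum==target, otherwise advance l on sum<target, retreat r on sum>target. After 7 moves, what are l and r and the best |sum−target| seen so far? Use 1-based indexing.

l=2, r=5, best |Δ|=1

[1,11] -6+39=33 d=26 * → r--
[1,10] -6+37=31 d=24 * → r--
[1,9] -6+28=22 d=15 * → r--
[1,8] -6+20=14 d=7 * → r--
[1,7] -6+18=12 d=5 * → r--
[1,6] -6+17=11 d=4 * → r--
[1,5] -6+12=6 d=1 * → l++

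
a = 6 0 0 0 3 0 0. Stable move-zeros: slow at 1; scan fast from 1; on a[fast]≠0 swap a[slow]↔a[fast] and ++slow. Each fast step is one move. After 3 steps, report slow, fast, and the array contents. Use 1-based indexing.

slow=1 fast=1: a[fast]=6≠0 swap→a[1]=6, slow++,fast++
slow=2 fast=2: a[fast]=0, fast++
slow=2 fast=3: a[fast]=0, fast++

slow=2, fast=4, a=[6, 0, 0, 0, 3, 0, 0]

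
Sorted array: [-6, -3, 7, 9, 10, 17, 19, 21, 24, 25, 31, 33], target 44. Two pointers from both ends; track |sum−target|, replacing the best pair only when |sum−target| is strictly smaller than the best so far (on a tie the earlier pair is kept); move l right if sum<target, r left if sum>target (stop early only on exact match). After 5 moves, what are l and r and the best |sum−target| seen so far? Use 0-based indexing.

l=5, r=11, best |Δ|=1

l=0 r=11: -6+33=27 d=17 *, l++
l=1 r=11: -3+33=30 d=14 *, l++
l=2 r=11: 7+33=40 d=4 *, l++
l=3 r=11: 9+33=42 d=2 *, l++
l=4 r=11: 10+33=43 d=1 *, l++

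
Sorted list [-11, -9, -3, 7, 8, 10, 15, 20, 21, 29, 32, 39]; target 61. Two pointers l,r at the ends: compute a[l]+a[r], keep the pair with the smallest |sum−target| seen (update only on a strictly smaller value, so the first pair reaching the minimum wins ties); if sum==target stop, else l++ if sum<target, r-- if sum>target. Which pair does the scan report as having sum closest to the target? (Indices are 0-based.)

pair (29, 32) with sum 61 (|Δ|=0)

l=0 r=11: -11+39=28 d=33 *, l++
l=1 r=11: -9+39=30 d=31 *, l++
l=2 r=11: -3+39=36 d=25 *, l++
l=3 r=11: 7+39=46 d=15 *, l++
l=4 r=11: 8+39=47 d=14 *, l++
l=5 r=11: 10+39=49 d=12 *, l++
l=6 r=11: 15+39=54 d=7 *, l++
l=7 r=11: 20+39=59 d=2 *, l++
l=8 r=11: 21+39=60 d=1 *, l++
l=9 r=11: 29+39=68 d=7, r--
l=9 r=10: 29+32=61 d=0 *, stop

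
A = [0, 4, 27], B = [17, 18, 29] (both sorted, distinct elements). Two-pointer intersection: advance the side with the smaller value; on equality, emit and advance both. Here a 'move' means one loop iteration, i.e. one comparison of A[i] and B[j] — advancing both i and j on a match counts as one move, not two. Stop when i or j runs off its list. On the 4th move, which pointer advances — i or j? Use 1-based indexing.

[i=1,j=1] 0<17 → i++
[i=2,j=1] 4<17 → i++
[i=3,j=1] 27>17 → j++
[i=3,j=2] 27>18 → j++

j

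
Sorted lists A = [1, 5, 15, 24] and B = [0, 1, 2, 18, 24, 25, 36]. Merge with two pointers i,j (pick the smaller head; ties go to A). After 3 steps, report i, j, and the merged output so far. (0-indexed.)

i=1, j=2, merged so far=[0, 1, 1]

[i=0,j=0] A[i]=1>B[j]=0 take 0 → j++
[i=0,j=1] A[i]=1<=B[j]=1 take 1 → i++
[i=1,j=1] A[i]=5>B[j]=1 take 1 → j++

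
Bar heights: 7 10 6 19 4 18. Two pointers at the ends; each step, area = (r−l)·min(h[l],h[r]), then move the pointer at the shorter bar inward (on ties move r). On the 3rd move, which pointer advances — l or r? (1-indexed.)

[1,6] min(7,18)*5=35 best=35 * → l++
[2,6] min(10,18)*4=40 best=40 * → l++
[3,6] min(6,18)*3=18 best=40 → l++

l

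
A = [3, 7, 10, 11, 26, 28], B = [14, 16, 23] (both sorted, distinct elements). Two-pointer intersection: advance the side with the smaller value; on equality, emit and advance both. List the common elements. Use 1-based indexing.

[i=1,j=1] 3<14 → i++
[i=2,j=1] 7<14 → i++
[i=3,j=1] 10<14 → i++
[i=4,j=1] 11<14 → i++
[i=5,j=1] 26>14 → j++
[i=5,j=2] 26>16 → j++
[i=5,j=3] 26>23 → j++

intersection = []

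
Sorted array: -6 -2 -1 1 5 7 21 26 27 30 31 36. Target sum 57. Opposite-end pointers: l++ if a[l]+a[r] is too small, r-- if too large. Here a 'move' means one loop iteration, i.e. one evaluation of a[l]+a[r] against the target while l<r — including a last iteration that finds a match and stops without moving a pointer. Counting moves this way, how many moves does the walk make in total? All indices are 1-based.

7 moves

[1,12] -6+36=30 <57 → l++
[2,12] -2+36=34 <57 → l++
[3,12] -1+36=35 <57 → l++
[4,12] 1+36=37 <57 → l++
[5,12] 5+36=41 <57 → l++
[6,12] 7+36=43 <57 → l++
[7,12] 21+36=57 → found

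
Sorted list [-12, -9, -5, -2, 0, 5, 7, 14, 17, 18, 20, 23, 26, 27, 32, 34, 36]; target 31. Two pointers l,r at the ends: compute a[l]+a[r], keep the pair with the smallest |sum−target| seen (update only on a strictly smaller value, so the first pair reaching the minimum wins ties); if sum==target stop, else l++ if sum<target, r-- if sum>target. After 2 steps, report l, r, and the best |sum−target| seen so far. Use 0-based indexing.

[0,16] -12+36=24 d=7 * → l++
[1,16] -9+36=27 d=4 * → l++

l=2, r=16, best |Δ|=4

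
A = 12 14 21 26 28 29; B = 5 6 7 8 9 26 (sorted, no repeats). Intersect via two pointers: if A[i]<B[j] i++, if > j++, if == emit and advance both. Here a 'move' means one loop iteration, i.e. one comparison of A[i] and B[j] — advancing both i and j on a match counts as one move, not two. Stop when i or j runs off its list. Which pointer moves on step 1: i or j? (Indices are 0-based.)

j

i=0 j=0: 12>5, j++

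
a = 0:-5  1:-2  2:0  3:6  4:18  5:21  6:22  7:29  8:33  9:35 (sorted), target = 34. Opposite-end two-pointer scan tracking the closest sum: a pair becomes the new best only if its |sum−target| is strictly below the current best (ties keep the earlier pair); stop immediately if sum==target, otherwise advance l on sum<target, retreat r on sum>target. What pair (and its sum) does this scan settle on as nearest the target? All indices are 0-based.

l=0 r=9: -5+35=30 d=4 *, l++
l=1 r=9: -2+35=33 d=1 *, l++
l=2 r=9: 0+35=35 d=1, r--
l=2 r=8: 0+33=33 d=1, l++
l=3 r=8: 6+33=39 d=5, r--
l=3 r=7: 6+29=35 d=1, r--
l=3 r=6: 6+22=28 d=6, l++
l=4 r=6: 18+22=40 d=6, r--
l=4 r=5: 18+21=39 d=5, r--

pair (-2, 35) with sum 33 (|Δ|=1)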